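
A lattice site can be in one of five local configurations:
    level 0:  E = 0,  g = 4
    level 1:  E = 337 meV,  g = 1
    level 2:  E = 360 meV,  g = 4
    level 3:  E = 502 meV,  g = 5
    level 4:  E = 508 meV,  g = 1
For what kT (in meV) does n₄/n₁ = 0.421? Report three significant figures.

198 meV

n₄/n₁ = (g₄/g₁) exp[−(E₄−E₁)/kT] = 0.421.
⇒ (E₄−E₁)/kT = ln((1/1)/0.421) = ln(2.3753) = 0.86512.
kT = 171 meV / 0.86512 = 198 meV.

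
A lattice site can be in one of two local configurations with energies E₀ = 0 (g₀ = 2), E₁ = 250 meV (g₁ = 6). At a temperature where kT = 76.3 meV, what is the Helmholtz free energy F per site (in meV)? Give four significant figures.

-61.07 meV

Eᵢ/kT = 0, 3.27654.
Z = Σ gᵢe^(−Eᵢ/kT) = 2·e^(−0) + 6·e^(−3.27654) = 2.00000 + 0.226552 = 2.22655.
F = −kT ln Z = −76.3 × ln(2.22655) = −76.3 × 0.800453 = -61.07 meV.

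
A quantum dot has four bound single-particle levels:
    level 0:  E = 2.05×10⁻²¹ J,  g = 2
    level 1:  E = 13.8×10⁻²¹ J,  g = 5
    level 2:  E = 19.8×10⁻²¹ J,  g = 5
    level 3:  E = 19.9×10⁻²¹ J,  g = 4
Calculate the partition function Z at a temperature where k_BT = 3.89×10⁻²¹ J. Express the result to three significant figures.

Z = 1.38

Eᵢ/kT = 0.52699, 3.5476, 5.0900, 5.1157.
Z = Σ gᵢe^(−Eᵢ/kT) = 2·e^(−0.52699) + 5·e^(−3.5476) + 5·e^(−5.0900) + 4·e^(−5.1157) = 1.1808 + 0.14397 + 0.030790 + 0.024007 = 1.3796.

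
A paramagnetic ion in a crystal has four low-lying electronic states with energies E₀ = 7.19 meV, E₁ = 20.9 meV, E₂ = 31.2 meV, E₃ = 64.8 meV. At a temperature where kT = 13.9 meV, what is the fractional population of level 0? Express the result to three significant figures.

0.638

Eᵢ/kT = 0.51727, 1.5036, 2.2446, 4.6619.
Z = Σ e^(−Eᵢ/kT) = e^(−0.51727) + e^(−1.5036) + e^(−2.2446) + e^(−4.6619) = 0.59615 + 0.22233 + 0.10597 + 0.0094485 = 0.93390.
P₀ = e^(−E₀/kT) / Z = 0.59615/0.93390 = 0.638.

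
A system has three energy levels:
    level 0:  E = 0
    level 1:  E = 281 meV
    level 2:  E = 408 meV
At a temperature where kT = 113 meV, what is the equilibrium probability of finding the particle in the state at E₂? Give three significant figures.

Eᵢ/kT = 0, 2.4867, 3.6106.
Z = Σ e^(−Eᵢ/kT) = e^(−0) + e^(−2.4867) + e^(−3.6106) = 1.0000 + 0.083184 + 0.027036 = 1.1102.
P₂ = e^(−E₂/kT) / Z = 0.027036/1.1102 = 0.0244.

0.0244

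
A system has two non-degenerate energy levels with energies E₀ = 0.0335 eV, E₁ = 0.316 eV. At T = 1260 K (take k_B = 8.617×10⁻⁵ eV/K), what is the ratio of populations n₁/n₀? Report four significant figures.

k_BT = 8.617×10⁻⁵ × 1260 K = 0.108574 eV.
n₁/n₀ = exp[−(E₁−E₀)/kT] = exp(−(0.2825 eV)/(0.108574 eV)) = exp(-2.60191) = 0.07413.

0.07413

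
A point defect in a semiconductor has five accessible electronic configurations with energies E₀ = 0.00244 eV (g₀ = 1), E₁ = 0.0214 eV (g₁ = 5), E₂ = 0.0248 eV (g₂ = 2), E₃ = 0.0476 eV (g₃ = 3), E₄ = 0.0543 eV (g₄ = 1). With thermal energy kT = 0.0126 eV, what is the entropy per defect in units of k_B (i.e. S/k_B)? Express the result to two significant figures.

2.0

Eᵢ/kT = 0.1937, 1.698, 1.968, 3.778, 4.310.
Z = Σ gᵢe^(−Eᵢ/kT) = 1·e^(−0.1937) + 5·e^(−1.698) + 2·e^(−1.968) + 3·e^(−3.778) + 1·e^(−4.310) = 0.8239 + 0.9152 + 0.2795 + 0.06861 + 0.01343 = 2.101.
⟨E⟩ = Σ EᵢPᵢ = 0.01548 eV.
S/k_B = ln Z + ⟨E⟩/kT = ln(2.101) + 0.01548/0.0126 = 0.7424 + 1.229 = 2.0.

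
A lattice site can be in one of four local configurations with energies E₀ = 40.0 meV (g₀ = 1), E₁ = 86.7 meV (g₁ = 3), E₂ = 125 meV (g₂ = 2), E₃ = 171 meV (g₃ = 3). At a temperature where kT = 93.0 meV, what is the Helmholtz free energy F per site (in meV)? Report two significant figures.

-97 meV

Eᵢ/kT = 0.4301, 0.9323, 1.344, 1.839.
Z = Σ gᵢe^(−Eᵢ/kT) = 1·e^(−0.4301) + 3·e^(−0.9323) + 2·e^(−1.344) + 3·e^(−1.839) = 0.6504 + 1.181 + 0.5216 + 0.4769 = 2.830.
F = −kT ln Z = −93.0 × ln(2.830) = −93.0 × 1.040 = -97 meV.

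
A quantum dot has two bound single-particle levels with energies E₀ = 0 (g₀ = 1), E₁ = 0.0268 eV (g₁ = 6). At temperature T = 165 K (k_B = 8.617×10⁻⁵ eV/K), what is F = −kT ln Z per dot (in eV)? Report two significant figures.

-0.0092 eV

k_BT = 8.617×10⁻⁵ × 165 K = 0.01422 eV.
Eᵢ/kT = 0, 1.885.
Z = Σ gᵢe^(−Eᵢ/kT) = 1·e^(−0) + 6·e^(−1.885) = 1.000 + 0.9110 = 1.911.
F = −kT ln Z = −0.01422 × ln(1.911) = −0.01422 × 0.6476 = -0.0092 eV.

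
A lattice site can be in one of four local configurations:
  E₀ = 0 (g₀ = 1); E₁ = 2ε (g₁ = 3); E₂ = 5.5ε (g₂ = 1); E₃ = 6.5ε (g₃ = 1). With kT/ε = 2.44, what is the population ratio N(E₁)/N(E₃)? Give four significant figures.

18.97

n₁/n₃ = (g₁/g₃) exp[−(E₁−E₃)/kT] = (3/1) × exp(−(-4.5ε)/(2.44ε)) = (3/1) × exp(1.84426) = 18.97.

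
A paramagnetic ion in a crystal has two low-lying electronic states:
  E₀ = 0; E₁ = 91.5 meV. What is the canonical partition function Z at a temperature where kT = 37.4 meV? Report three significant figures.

Eᵢ/kT = 0, 2.4465.
Z = Σ e^(−Eᵢ/kT) = e^(−0) + e^(−2.4465) = 1.0000 + 0.086596 = 1.0866.

Z = 1.09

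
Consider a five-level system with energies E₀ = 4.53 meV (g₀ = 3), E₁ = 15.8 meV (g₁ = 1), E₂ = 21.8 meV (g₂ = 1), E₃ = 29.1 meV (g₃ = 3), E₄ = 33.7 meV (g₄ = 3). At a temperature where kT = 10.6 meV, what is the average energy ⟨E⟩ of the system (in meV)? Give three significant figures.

Eᵢ/kT = 0.42736, 1.4906, 2.0566, 2.7453, 3.1792.
Z = Σ gᵢe^(−Eᵢ/kT) = 3·e^(−0.42736) + 1·e^(−1.4906) + 1·e^(−2.0566) + 3·e^(−2.7453) + 3·e^(−3.1792) = 1.9567 + 0.22524 + 0.12789 + 0.19269 + 0.12486 = 2.6274.
⟨E⟩ = Σ Eᵢ gᵢe^(−Eᵢ/kT) / Z = (4.53·1.9567 + 15.8·0.22524 + 21.8·0.12789 + 29.1·0.19269 + 33.7·0.12486) / 2.6274 = 9.52 meV.

9.52 meV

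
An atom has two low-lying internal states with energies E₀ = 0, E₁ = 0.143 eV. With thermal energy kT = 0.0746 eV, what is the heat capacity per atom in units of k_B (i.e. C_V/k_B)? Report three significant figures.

0.411

Eᵢ/kT = 0, 1.9169.
Z = Σ e^(−Eᵢ/kT) = e^(−0) + e^(−1.9169) = 1.0000 + 0.14706 = 1.1471.
⟨E⟩ = 0.018333 eV, ⟨E²⟩ = 0.0026216 eV².
C_V/k_B = (⟨E²⟩ − ⟨E⟩²)/(kT)² = (0.0026216 − 0.00033610)/0.0055652 = 0.411.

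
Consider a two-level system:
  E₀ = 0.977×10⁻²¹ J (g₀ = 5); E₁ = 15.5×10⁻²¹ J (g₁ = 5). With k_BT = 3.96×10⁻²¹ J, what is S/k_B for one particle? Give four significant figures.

1.726

Eᵢ/kT = 0.246717, 3.91414.
Z = Σ gᵢe^(−Eᵢ/kT) = 5·e^(−0.246717) + 5·e^(−3.91414) = 3.90681 + 0.0997885 = 4.00660.
⟨E⟩ = Σ EᵢPᵢ = 1.33871 ×10⁻²¹ J.
S/k_B = ln Z + ⟨E⟩/kT = ln(4.00660) + 1.33871/3.96 = 1.38794 + 0.338058 = 1.726.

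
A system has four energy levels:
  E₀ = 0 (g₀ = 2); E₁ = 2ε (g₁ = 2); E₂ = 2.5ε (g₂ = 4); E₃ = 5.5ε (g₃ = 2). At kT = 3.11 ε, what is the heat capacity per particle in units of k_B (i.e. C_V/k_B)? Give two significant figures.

Eᵢ/kT = 0, 0.6431, 0.8039, 1.768.
Z = Σ gᵢe^(−Eᵢ/kT) = 2·e^(−0) + 2·e^(−0.6431) + 4·e^(−0.8039) + 2·e^(−1.768) = 2.000 + 1.051 + 1.790 + 0.3413 = 5.182.
⟨E⟩ = 1.631 ε, ⟨E²⟩ = 4.963 ε².
C_V/k_B = (⟨E²⟩ − ⟨E⟩²)/(kT)² = (4.963 − 2.660)/9.672 = 0.24.

0.24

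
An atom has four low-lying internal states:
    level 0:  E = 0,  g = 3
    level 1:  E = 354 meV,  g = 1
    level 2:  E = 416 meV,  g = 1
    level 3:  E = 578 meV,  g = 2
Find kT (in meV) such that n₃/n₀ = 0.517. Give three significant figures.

2270 meV

n₃/n₀ = (g₃/g₀) exp[−(E₃−E₀)/kT] = 0.517.
⇒ (E₃−E₀)/kT = ln((2/3)/0.517) = ln(1.2895) = 0.25425.
kT = 578 meV / 0.25425 = 2270 meV.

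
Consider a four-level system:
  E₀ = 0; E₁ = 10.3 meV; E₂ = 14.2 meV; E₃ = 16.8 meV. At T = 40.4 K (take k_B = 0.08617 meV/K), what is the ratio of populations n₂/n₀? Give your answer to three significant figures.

0.0169

k_BT = 0.08617 × 40.4 K = 3.4813 meV.
n₂/n₀ = exp[−(E₂−E₀)/kT] = exp(−(14.2 meV)/(3.4813 meV)) = exp(-4.0789) = 0.0169.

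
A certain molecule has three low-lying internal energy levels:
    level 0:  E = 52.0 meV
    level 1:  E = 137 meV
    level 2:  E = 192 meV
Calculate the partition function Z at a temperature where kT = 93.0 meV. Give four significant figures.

Z = 0.9278

Eᵢ/kT = 0.559140, 1.47312, 2.06452.
Z = Σ e^(−Eᵢ/kT) = e^(−0.559140) + e^(−1.47312) + e^(−2.06452) = 0.571701 + 0.229209 + 0.126879 = 0.927789.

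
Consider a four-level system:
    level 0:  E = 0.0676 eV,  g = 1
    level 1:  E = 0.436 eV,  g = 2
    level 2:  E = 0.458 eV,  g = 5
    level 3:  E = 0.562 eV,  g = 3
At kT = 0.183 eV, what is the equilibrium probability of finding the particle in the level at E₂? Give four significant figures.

0.2874

Eᵢ/kT = 0.369399, 2.38251, 2.50273, 3.07104.
Z = Σ gᵢe^(−Eᵢ/kT) = 1·e^(−0.369399) + 2·e^(−2.38251) + 5·e^(−2.50273) + 3·e^(−3.07104) = 0.691150 + 0.184637 + 0.409306 + 0.139119 = 1.42421.
P₂ = g₂ e^(−E₂/kT) / Z = 0.409306/1.42421 = 0.2874.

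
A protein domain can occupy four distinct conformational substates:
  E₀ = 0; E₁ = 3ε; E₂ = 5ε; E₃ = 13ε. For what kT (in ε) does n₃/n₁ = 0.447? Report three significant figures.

n₃/n₁ = exp[−(E₃−E₁)/kT] = 0.447.
⇒ (E₃−E₁)/kT = ln(1/0.447) = ln(2.2371) = 0.80518.
kT = 10ε / 0.80518 = 12.4 ε.

12.4 ε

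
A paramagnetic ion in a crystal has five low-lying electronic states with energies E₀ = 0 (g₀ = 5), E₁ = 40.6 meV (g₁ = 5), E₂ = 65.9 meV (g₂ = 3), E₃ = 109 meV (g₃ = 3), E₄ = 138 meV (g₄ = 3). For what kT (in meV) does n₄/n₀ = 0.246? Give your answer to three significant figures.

n₄/n₀ = (g₄/g₀) exp[−(E₄−E₀)/kT] = 0.246.
⇒ (E₄−E₀)/kT = ln((3/5)/0.246) = ln(2.4390) = 0.89159.
kT = 138 meV / 0.89159 = 155 meV.

155 meV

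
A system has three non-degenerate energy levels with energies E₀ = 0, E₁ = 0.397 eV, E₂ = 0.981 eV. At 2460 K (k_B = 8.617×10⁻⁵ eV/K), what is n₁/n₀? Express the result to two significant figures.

k_BT = 8.617×10⁻⁵ × 2460 K = 0.2120 eV.
n₁/n₀ = exp[−(E₁−E₀)/kT] = exp(−(0.397 eV)/(0.2120 eV)) = exp(-1.873) = 0.15.

0.15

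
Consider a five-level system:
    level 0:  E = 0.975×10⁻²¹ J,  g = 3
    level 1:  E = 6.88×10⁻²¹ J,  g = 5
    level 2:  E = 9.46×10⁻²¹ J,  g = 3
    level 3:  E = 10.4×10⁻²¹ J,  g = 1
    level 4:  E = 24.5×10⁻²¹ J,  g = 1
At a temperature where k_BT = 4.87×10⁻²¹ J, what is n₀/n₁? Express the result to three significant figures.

2.02

n₀/n₁ = (g₀/g₁) exp[−(E₀−E₁)/kT] = (3/5) × exp(−(-5.905 ×10⁻²¹ J)/(4.87 ×10⁻²¹ J)) = (3/5) × exp(1.2125) = 2.02.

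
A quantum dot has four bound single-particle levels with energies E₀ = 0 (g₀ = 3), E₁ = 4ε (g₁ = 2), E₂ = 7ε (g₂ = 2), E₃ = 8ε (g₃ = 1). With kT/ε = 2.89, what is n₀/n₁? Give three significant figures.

n₀/n₁ = (g₀/g₁) exp[−(E₀−E₁)/kT] = (3/2) × exp(−(-4ε)/(2.89ε)) = (3/2) × exp(1.3841) = 5.99.

5.99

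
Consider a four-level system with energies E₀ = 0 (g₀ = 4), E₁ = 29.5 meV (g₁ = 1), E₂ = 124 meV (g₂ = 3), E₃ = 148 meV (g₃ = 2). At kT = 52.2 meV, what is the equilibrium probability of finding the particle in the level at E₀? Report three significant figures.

0.806

Eᵢ/kT = 0, 0.56513, 2.3755, 2.8352.
Z = Σ gᵢe^(−Eᵢ/kT) = 4·e^(−0) + 1·e^(−0.56513) + 3·e^(−2.3755) + 2·e^(−2.8352) = 4.0000 + 0.56829 + 0.27890 + 0.11741 = 4.9646.
P₀ = g₀ e^(−E₀/kT) / Z = 4.0000/4.9646 = 0.806.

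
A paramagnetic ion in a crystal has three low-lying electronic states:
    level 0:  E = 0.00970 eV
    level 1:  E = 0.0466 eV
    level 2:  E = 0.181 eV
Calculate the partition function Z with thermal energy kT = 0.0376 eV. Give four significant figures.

Eᵢ/kT = 0.257979, 1.23936, 4.81383.
Z = Σ e^(−Eᵢ/kT) = e^(−0.257979) + e^(−1.23936) + e^(−4.81383) = 0.772611 + 0.289569 + 0.00811671 = 1.07030.

Z = 1.070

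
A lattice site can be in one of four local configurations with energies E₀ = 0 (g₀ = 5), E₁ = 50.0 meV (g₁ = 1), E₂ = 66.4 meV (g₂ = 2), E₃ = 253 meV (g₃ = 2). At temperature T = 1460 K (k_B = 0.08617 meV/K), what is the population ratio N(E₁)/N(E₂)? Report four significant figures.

0.5696

k_BT = 0.08617 × 1460 K = 125.808 meV.
n₁/n₂ = (g₁/g₂) exp[−(E₁−E₂)/kT] = (1/2) × exp(−(-16.4 meV)/(125.808 meV)) = (1/2) × exp(0.130357) = 0.5696.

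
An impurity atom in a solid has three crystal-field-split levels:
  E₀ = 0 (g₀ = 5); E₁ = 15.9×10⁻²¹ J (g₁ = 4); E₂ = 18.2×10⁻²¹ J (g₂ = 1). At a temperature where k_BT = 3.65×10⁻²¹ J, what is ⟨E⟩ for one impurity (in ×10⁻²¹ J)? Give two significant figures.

Eᵢ/kT = 0, 4.356, 4.986.
Z = Σ gᵢe^(−Eᵢ/kT) = 5·e^(−0) + 4·e^(−4.356) + 1·e^(−4.986) = 5.000 + 0.05132 + 0.006833 = 5.058.
⟨E⟩ = Σ Eᵢ gᵢe^(−Eᵢ/kT) / Z = (0·5.000 + 15.9·0.05132 + 18.2·0.006833) / 5.058 = 0.19 ×10⁻²¹ J.

0.19 ×10⁻²¹ J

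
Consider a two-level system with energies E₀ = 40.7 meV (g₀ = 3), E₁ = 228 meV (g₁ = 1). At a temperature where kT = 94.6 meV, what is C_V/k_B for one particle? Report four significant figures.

Eᵢ/kT = 0.430233, 2.41015.
Z = Σ gᵢe^(−Eᵢ/kT) = 3·e^(−0.430233) + 1·e^(−2.41015) = 1.95107 + 0.0898018 = 2.04087.
⟨E⟩ = 48.9416 meV, ⟨E²⟩ = 3870.99 meV².
C_V/k_B = (⟨E²⟩ − ⟨E⟩²)/(kT)² = (3870.99 − 2395.28)/8949.16 = 0.1649.

0.1649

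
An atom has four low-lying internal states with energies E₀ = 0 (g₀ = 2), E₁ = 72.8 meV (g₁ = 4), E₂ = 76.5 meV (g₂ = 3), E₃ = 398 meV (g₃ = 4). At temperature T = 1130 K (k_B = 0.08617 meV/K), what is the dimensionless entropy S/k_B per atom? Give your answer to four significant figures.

2.192

k_BT = 0.08617 × 1130 K = 97.3721 meV.
Eᵢ/kT = 0, 0.747647, 0.785646, 4.08741.
Z = Σ gᵢe^(−Eᵢ/kT) = 2·e^(−0) + 4·e^(−0.747647) + 3·e^(−0.785646) + 4·e^(−4.08741) = 2.00000 + 1.89392 + 1.36748 + 0.0671306 = 5.32853.
⟨E⟩ = Σ EᵢPᵢ = 50.5219 meV.
S/k_B = ln Z + ⟨E⟩/kT = ln(5.32853) + 50.5219/97.3721 = 1.67308 + 0.518854 = 2.192.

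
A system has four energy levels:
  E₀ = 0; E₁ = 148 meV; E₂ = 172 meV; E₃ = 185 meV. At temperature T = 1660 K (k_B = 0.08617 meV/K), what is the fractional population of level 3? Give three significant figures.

0.142

k_BT = 0.08617 × 1660 K = 143.04 meV.
Eᵢ/kT = 0, 1.0347, 1.2025, 1.2933.
Z = Σ e^(−Eᵢ/kT) = e^(−0) + e^(−1.0347) + e^(−1.2025) + e^(−1.2933) = 1.0000 + 0.35533 + 0.30044 + 0.27436 = 1.9301.
P₃ = e^(−E₃/kT) / Z = 0.27436/1.9301 = 0.142.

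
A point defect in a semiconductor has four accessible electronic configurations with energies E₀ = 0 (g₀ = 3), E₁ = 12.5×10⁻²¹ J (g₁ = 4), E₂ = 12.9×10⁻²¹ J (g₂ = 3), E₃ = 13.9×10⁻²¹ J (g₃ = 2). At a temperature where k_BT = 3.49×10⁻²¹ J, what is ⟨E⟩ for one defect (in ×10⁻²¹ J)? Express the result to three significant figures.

0.890 ×10⁻²¹ J

Eᵢ/kT = 0, 3.5817, 3.6963, 3.9828.
Z = Σ gᵢe^(−Eᵢ/kT) = 3·e^(−0) + 4·e^(−3.5817) + 3·e^(−3.6963) + 2·e^(−3.9828) = 3.0000 + 0.11131 + 0.074446 + 0.037267 = 3.2230.
⟨E⟩ = Σ Eᵢ gᵢe^(−Eᵢ/kT) / Z = (0·3.0000 + 12.5·0.11131 + 12.9·0.074446 + 13.9·0.037267) / 3.2230 = 0.890 ×10⁻²¹ J.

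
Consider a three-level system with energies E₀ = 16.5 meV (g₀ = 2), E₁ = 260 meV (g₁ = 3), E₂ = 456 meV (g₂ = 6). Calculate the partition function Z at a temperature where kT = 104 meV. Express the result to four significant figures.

Z = 2.028

Eᵢ/kT = 0.158654, 2.50000, 4.38462.
Z = Σ gᵢe^(−Eᵢ/kT) = 2·e^(−0.158654) + 3·e^(−2.50000) + 6·e^(−4.38462) = 1.70658 + 0.246255 + 0.0748057 = 2.02764.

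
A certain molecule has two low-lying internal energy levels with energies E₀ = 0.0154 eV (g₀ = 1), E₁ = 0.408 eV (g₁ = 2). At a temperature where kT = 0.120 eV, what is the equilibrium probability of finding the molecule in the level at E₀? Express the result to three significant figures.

0.929

Eᵢ/kT = 0.12833, 3.4000.
Z = Σ gᵢe^(−Eᵢ/kT) = 1·e^(−0.12833) + 2·e^(−3.4000) = 0.87956 + 0.066747 = 0.94631.
P₀ = g₀ e^(−E₀/kT) / Z = 0.87956/0.94631 = 0.929.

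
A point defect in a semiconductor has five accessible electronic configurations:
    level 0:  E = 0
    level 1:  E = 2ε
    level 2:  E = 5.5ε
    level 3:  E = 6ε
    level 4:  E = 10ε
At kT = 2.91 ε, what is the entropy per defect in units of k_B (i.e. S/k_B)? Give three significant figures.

Eᵢ/kT = 0, 0.68729, 1.8900, 2.0619, 3.4364.
Z = Σ e^(−Eᵢ/kT) = e^(−0) + e^(−0.68729) + e^(−1.8900) + e^(−2.0619) + e^(−3.4364) = 1.0000 + 0.50294 + 0.15107 + 0.12721 + 0.032180 = 1.8134.
⟨E⟩ = Σ EᵢPᵢ = 1.6112 ε.
S/k_B = ln Z + ⟨E⟩/kT = ln(1.8134) + 1.6112/2.91 = 0.59520 + 0.55368 = 1.15.

1.15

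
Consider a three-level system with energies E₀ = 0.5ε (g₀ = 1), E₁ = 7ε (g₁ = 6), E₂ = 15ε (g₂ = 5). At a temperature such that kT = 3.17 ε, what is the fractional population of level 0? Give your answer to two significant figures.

Eᵢ/kT = 0.1577, 2.208, 4.732.
Z = Σ gᵢe^(−Eᵢ/kT) = 1·e^(−0.1577) + 6·e^(−2.208) + 5·e^(−4.732) = 0.8541 + 0.6595 + 0.04404 = 1.558.
P₀ = g₀ e^(−E₀/kT) / Z = 0.8541/1.558 = 0.55.

0.55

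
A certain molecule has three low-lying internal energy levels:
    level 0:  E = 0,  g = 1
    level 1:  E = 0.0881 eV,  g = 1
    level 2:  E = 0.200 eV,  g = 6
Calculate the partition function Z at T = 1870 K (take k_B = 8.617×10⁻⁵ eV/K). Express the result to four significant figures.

Z = 3.313

k_BT = 8.617×10⁻⁵ × 1870 K = 0.161138 eV.
Eᵢ/kT = 0, 0.546736, 1.24117.
Z = Σ gᵢe^(−Eᵢ/kT) = 1·e^(−0) + 1·e^(−0.546736) + 6·e^(−1.24117) = 1.00000 + 0.578836 + 1.73428 = 3.31312.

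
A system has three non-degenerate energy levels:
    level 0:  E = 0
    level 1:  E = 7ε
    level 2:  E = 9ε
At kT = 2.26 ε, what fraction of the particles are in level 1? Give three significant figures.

Eᵢ/kT = 0, 3.0973, 3.9823.
Z = Σ e^(−Eᵢ/kT) = e^(−0) + e^(−3.0973) + e^(−3.9823) = 1.0000 + 0.045171 + 0.018643 = 1.0638.
P₁ = e^(−E₁/kT) / Z = 0.045171/1.0638 = 0.0425.

0.0425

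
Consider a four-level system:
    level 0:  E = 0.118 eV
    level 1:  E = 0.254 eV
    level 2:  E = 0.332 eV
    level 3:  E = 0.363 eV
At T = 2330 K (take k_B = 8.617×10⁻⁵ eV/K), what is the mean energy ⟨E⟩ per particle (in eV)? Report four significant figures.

k_BT = 8.617×10⁻⁵ × 2330 K = 0.200776 eV.
Eᵢ/kT = 0.587720, 1.26509, 1.65358, 1.80799.
Z = Σ e^(−Eᵢ/kT) = e^(−0.587720) + e^(−1.26509) + e^(−1.65358) + e^(−1.80799) = 0.555593 + 0.282214 + 0.191364 + 0.163983 = 1.19315.
⟨E⟩ = Σ Eᵢ e^(−Eᵢ/kT) / Z = (0.118·0.555593 + 0.254·0.282214 + 0.332·0.191364 + 0.363·0.163983) / 1.19315 = 0.2182 eV.

0.2182 eV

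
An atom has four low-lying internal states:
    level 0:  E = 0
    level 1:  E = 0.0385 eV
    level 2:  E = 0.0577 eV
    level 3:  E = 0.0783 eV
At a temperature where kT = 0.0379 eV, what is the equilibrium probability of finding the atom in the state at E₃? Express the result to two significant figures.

Eᵢ/kT = 0, 1.016, 1.522, 2.066.
Z = Σ e^(−Eᵢ/kT) = e^(−0) + e^(−1.016) + e^(−1.522) + e^(−2.066) = 1.000 + 0.3620 + 0.2183 + 0.1267 = 1.707.
P₃ = e^(−E₃/kT) / Z = 0.1267/1.707 = 0.074.

0.074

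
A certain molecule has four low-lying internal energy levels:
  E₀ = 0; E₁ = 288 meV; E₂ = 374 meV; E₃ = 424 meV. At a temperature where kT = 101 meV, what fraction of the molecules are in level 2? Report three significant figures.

Eᵢ/kT = 0, 2.8515, 3.7030, 4.1980.
Z = Σ e^(−Eᵢ/kT) = e^(−0) + e^(−2.8515) + e^(−3.7030) + e^(−4.1980) = 1.0000 + 0.057758 + 0.024649 + 0.015026 = 1.0974.
P₂ = e^(−E₂/kT) / Z = 0.024649/1.0974 = 0.0225.

0.0225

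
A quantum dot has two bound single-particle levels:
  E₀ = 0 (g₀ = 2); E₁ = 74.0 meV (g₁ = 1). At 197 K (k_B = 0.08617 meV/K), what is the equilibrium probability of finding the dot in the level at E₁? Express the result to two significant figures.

k_BT = 0.08617 × 197 K = 16.98 meV.
Eᵢ/kT = 0, 4.358.
Z = Σ gᵢe^(−Eᵢ/kT) = 2·e^(−0) + 1·e^(−4.358) = 2.000 + 0.01280 = 2.013.
P₁ = g₁ e^(−E₁/kT) / Z = 0.01280/2.013 = 0.0064.

0.0064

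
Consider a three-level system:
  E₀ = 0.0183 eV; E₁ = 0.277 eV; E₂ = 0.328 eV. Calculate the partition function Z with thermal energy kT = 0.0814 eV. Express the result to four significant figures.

Eᵢ/kT = 0.224816, 3.40295, 4.02948.
Z = Σ e^(−Eᵢ/kT) = e^(−0.224816) + e^(−3.40295) + e^(−4.02948) = 0.798663 + 0.0332750 + 0.0177836 = 0.849722.

Z = 0.8497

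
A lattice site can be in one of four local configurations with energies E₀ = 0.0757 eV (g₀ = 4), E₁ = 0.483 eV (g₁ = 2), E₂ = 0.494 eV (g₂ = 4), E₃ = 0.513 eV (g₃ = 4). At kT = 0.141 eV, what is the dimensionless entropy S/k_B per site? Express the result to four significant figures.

1.835

Eᵢ/kT = 0.536879, 3.42553, 3.50355, 3.63830.
Z = Σ gᵢe^(−Eᵢ/kT) = 4·e^(−0.536879) + 2·e^(−3.42553) + 4·e^(−3.50355) + 4·e^(−3.63830) = 2.33828 + 0.0650641 + 0.120361 + 0.105188 = 2.62889.
⟨E⟩ = Σ EᵢPᵢ = 0.122429 eV.
S/k_B = ln Z + ⟨E⟩/kT = ln(2.62889) + 0.122429/0.141 = 0.966562 + 0.868291 = 1.835.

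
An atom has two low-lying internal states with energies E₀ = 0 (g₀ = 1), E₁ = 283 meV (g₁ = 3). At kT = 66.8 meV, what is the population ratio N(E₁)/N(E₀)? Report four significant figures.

0.04337

n₁/n₀ = (g₁/g₀) exp[−(E₁−E₀)/kT] = (3/1) × exp(−(283 meV)/(66.8 meV)) = (3/1) × exp(-4.23653) = 0.04337.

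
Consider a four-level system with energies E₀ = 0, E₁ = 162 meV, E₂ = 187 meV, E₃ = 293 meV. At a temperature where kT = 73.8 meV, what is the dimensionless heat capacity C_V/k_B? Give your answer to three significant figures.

0.926

Eᵢ/kT = 0, 2.1951, 2.5339, 3.9702.
Z = Σ e^(−Eᵢ/kT) = e^(−0) + e^(−2.1951) + e^(−2.5339) + e^(−3.9702) = 1.0000 + 0.11135 + 0.079349 + 0.018870 = 1.2096.
⟨E⟩ = 31.751 meV, ⟨E²⟩ = 6049.1 meV².
C_V/k_B = (⟨E²⟩ − ⟨E⟩²)/(kT)² = (6049.1 − 1008.1)/5446.4 = 0.926.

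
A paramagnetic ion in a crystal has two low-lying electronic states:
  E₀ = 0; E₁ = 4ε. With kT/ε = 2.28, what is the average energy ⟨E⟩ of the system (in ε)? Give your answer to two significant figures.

0.59 ε

Eᵢ/kT = 0, 1.754.
Z = Σ e^(−Eᵢ/kT) = e^(−0) + e^(−1.754) = 1.000 + 0.1731 = 1.173.
⟨E⟩ = Σ Eᵢ e^(−Eᵢ/kT) / Z = (0·1.000 + 4·0.1731) / 1.173 = 0.59 ε.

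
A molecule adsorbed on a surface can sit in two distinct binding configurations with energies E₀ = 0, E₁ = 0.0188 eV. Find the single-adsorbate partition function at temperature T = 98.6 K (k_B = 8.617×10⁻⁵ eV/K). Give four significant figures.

k_BT = 8.617×10⁻⁵ × 98.6 K = 0.00849636 eV.
Eᵢ/kT = 0, 2.21271.
Z = Σ e^(−Eᵢ/kT) = e^(−0) + e^(−2.21271) = 1.00000 + 0.109404 = 1.10940.

Z = 1.109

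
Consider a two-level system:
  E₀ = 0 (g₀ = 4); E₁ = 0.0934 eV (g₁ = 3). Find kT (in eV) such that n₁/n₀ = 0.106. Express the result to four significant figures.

0.04774 eV

n₁/n₀ = (g₁/g₀) exp[−(E₁−E₀)/kT] = 0.106.
⇒ (E₁−E₀)/kT = ln((3/4)/0.106) = ln(7.07547) = 1.95663.
kT = 0.0934 eV / 1.95663 = 0.04774 eV.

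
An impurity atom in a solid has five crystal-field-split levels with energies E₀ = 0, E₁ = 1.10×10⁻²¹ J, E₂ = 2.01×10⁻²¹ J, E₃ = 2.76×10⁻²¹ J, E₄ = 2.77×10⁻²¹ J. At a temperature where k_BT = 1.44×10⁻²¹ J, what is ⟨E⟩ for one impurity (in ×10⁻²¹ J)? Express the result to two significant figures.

0.91 ×10⁻²¹ J

Eᵢ/kT = 0, 0.7639, 1.396, 1.917, 1.924.
Z = Σ e^(−Eᵢ/kT) = e^(−0) + e^(−0.7639) + e^(−1.396) + e^(−1.917) + e^(−1.924) = 1.000 + 0.4658 + 0.2476 + 0.1470 + 0.1460 = 2.006.
⟨E⟩ = Σ Eᵢ e^(−Eᵢ/kT) / Z = (0·1.000 + 1.10·0.4658 + 2.01·0.2476 + 2.76·0.1470 + 2.77·0.1460) / 2.006 = 0.91 ×10⁻²¹ J.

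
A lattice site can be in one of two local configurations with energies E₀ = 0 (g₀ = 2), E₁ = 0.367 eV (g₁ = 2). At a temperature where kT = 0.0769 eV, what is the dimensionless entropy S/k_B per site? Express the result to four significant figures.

0.7416

Eᵢ/kT = 0, 4.77243.
Z = Σ gᵢe^(−Eᵢ/kT) = 2·e^(−0) + 2·e^(−4.77243) = 2.00000 + 0.0169196 = 2.01692.
⟨E⟩ = Σ EᵢPᵢ = 0.00307870 eV.
S/k_B = ln Z + ⟨E⟩/kT = ln(2.01692) + 0.00307870/0.0769 = 0.701572 + 0.0400351 = 0.7416.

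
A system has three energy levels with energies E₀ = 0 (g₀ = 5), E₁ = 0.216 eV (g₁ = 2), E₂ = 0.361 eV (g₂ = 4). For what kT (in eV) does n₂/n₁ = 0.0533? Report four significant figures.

0.04000 eV

n₂/n₁ = (g₂/g₁) exp[−(E₂−E₁)/kT] = 0.0533.
⇒ (E₂−E₁)/kT = ln((4/2)/0.0533) = ln(37.5235) = 3.62497.
kT = 0.145 eV / 3.62497 = 0.04000 eV.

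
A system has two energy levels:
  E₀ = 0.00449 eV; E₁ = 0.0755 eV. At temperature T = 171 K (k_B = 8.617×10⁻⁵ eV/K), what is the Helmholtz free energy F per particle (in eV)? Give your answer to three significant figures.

k_BT = 8.617×10⁻⁵ × 171 K = 0.014735 eV.
Eᵢ/kT = 0.30472, 5.1239.
Z = Σ e^(−Eᵢ/kT) = e^(−0.30472) + e^(−5.1239) = 0.73733 + 0.0059528 = 0.74328.
F = −kT ln Z = −0.014735 × ln(0.74328) = −0.014735 × -0.29668 = 0.00437 eV.

0.00437 eV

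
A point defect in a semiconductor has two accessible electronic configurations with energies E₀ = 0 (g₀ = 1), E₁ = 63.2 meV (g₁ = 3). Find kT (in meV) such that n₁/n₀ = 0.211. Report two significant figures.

24 meV

n₁/n₀ = (g₁/g₀) exp[−(E₁−E₀)/kT] = 0.211.
⇒ (E₁−E₀)/kT = ln((3/1)/0.211) = ln(14.22) = 2.655.
kT = 63.2 meV / 2.655 = 24 meV.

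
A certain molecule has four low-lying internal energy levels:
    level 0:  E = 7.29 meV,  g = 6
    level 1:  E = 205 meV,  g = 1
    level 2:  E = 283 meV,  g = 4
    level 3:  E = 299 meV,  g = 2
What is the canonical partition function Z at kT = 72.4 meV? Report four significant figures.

Z = 5.597

Eᵢ/kT = 0.100691, 2.83149, 3.90884, 4.12983.
Z = Σ gᵢe^(−Eᵢ/kT) = 6·e^(−0.100691) + 1·e^(−2.83149) + 4·e^(−3.90884) + 2·e^(−4.12983) = 5.42527 + 0.0589250 + 0.0802550 + 0.0321712 = 5.59662.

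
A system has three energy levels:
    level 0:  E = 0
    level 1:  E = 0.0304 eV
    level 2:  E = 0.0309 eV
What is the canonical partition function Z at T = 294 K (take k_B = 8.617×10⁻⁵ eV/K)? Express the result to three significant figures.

Z = 1.60

k_BT = 8.617×10⁻⁵ × 294 K = 0.025334 eV.
Eᵢ/kT = 0, 1.2000, 1.2197.
Z = Σ e^(−Eᵢ/kT) = e^(−0) + e^(−1.2000) + e^(−1.2197) = 1.0000 + 0.30119 + 0.29532 = 1.5965.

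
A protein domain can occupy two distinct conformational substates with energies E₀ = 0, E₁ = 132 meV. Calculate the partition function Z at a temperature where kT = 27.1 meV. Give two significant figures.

Z = 1.0

Eᵢ/kT = 0, 4.871.
Z = Σ e^(−Eᵢ/kT) = e^(−0) + e^(−4.871) = 1.000 + 0.007666 = 1.008.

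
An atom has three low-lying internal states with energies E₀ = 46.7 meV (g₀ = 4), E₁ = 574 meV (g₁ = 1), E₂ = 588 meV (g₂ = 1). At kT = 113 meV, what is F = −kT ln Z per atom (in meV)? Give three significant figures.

-110 meV

Eᵢ/kT = 0.41327, 5.0796, 5.2035.
Z = Σ gᵢe^(−Eᵢ/kT) = 4·e^(−0.41327) + 1·e^(−5.0796) + 1·e^(−5.2035) = 2.6459 + 0.0062224 + 0.0054973 = 2.6576.
F = −kT ln Z = −113 × ln(2.6576) = −113 × 0.97742 = -110 meV.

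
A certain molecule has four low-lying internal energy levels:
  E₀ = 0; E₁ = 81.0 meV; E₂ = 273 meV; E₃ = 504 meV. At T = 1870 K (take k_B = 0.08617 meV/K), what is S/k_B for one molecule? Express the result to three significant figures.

k_BT = 0.08617 × 1870 K = 161.14 meV.
Eᵢ/kT = 0, 0.50267, 1.6942, 3.1277.
Z = Σ e^(−Eᵢ/kT) = e^(−0) + e^(−0.50267) + e^(−1.6942) + e^(−3.1277) = 1.0000 + 0.60491 + 0.18375 + 0.043818 = 1.8325.
⟨E⟩ = Σ EᵢPᵢ = 66.164 meV.
S/k_B = ln Z + ⟨E⟩/kT = ln(1.8325) + 66.164/161.14 = 0.60568 + 0.41060 = 1.02.

1.02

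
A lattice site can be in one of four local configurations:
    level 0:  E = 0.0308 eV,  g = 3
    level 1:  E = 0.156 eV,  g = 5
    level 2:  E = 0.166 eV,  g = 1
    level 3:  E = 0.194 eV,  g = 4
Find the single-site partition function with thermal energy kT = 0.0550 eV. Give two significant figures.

Eᵢ/kT = 0.5600, 2.836, 3.018, 3.527.
Z = Σ gᵢe^(−Eᵢ/kT) = 3·e^(−0.5600) + 5·e^(−2.836) + 1·e^(−3.018) + 4·e^(−3.527) = 1.714 + 0.2933 + 0.04890 + 0.1176 = 2.174.

Z = 2.2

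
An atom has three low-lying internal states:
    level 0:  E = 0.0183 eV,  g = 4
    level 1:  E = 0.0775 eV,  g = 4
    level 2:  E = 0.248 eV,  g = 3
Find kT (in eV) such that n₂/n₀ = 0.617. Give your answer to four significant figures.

n₂/n₀ = (g₂/g₀) exp[−(E₂−E₀)/kT] = 0.617.
⇒ (E₂−E₀)/kT = ln((3/4)/0.617) = ln(1.21556) = 0.195205.
kT = 0.2297 eV / 0.195205 = 1.177 eV.

1.177 eV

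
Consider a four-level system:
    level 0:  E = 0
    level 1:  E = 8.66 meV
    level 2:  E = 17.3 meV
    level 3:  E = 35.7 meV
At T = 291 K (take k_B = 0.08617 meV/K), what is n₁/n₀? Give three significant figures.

0.708

k_BT = 0.08617 × 291 K = 25.075 meV.
n₁/n₀ = exp[−(E₁−E₀)/kT] = exp(−(8.66 meV)/(25.075 meV)) = exp(-0.34536) = 0.708.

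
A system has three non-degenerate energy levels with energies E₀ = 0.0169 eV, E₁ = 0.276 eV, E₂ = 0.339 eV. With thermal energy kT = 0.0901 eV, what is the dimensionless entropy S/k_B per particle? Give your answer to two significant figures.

0.32

Eᵢ/kT = 0.1876, 3.063, 3.762.
Z = Σ e^(−Eᵢ/kT) = e^(−0.1876) + e^(−3.063) + e^(−3.762) = 0.8289 + 0.04675 + 0.02324 = 0.8989.
⟨E⟩ = Σ EᵢPᵢ = 0.03870 eV.
S/k_B = ln Z + ⟨E⟩/kT = ln(0.8989) + 0.03870/0.0901 = -0.1066 + 0.4295 = 0.32.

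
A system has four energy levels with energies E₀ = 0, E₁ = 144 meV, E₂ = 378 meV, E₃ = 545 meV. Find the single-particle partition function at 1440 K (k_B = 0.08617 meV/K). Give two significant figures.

k_BT = 0.08617 × 1440 K = 124.1 meV.
Eᵢ/kT = 0, 1.160, 3.046, 4.392.
Z = Σ e^(−Eᵢ/kT) = e^(−0) + e^(−1.160) + e^(−3.046) + e^(−4.392) = 1.000 + 0.3135 + 0.04755 + 0.01238 = 1.373.

Z = 1.4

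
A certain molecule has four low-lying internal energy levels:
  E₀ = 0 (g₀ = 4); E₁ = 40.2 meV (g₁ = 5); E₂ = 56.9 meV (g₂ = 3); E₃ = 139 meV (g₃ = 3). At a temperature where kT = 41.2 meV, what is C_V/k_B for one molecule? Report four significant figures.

0.4239

Eᵢ/kT = 0, 0.975728, 1.38107, 3.37379.
Z = Σ gᵢe^(−Eᵢ/kT) = 4·e^(−0) + 5·e^(−0.975728) + 3·e^(−1.38107) + 3·e^(−3.37379) = 4.00000 + 1.88459 + 0.753929 + 0.102779 = 6.74130.
⟨E⟩ = 19.7210 meV, ⟨E²⟩ = 1108.44 meV².
C_V/k_B = (⟨E²⟩ − ⟨E⟩²)/(kT)² = (1108.44 − 388.918)/1697.44 = 0.4239.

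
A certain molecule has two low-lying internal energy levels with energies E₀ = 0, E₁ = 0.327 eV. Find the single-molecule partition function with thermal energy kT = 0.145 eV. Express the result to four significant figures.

Eᵢ/kT = 0, 2.25517.
Z = Σ e^(−Eᵢ/kT) = e^(−0) + e^(−2.25517) = 1.00000 + 0.104856 = 1.10486.

Z = 1.105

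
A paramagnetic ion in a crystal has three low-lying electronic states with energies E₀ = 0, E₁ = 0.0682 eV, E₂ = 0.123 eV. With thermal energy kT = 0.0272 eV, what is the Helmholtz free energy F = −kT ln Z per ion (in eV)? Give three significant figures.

-0.00240 eV

Eᵢ/kT = 0, 2.5074, 4.5221.
Z = Σ e^(−Eᵢ/kT) = e^(−0) + e^(−2.5074) + e^(−4.5221) = 1.0000 + 0.081480 + 0.010866 = 1.0923.
F = −kT ln Z = −0.0272 × ln(1.0923) = −0.0272 × 0.088286 = -0.00240 eV.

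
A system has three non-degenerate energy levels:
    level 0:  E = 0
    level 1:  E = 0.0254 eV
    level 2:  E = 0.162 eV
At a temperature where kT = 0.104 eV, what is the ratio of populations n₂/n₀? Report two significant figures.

0.21

n₂/n₀ = exp[−(E₂−E₀)/kT] = exp(−(0.162 eV)/(0.104 eV)) = exp(-1.558) = 0.21.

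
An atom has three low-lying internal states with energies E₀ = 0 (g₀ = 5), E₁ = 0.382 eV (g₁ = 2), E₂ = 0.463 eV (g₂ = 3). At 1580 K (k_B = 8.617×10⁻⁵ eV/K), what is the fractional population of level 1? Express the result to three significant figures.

k_BT = 8.617×10⁻⁵ × 1580 K = 0.13615 eV.
Eᵢ/kT = 0, 2.8057, 3.4007.
Z = Σ gᵢe^(−Eᵢ/kT) = 5·e^(−0) + 2·e^(−2.8057) + 3·e^(−3.4007) = 5.0000 + 0.12093 + 0.10005 = 5.2210.
P₁ = g₁ e^(−E₁/kT) / Z = 0.12093/5.2210 = 0.0232.

0.0232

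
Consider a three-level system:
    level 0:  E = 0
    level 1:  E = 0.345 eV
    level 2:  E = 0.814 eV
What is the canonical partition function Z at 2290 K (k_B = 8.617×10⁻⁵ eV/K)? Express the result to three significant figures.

k_BT = 8.617×10⁻⁵ × 2290 K = 0.19733 eV.
Eᵢ/kT = 0, 1.7483, 4.1251.
Z = Σ e^(−Eᵢ/kT) = e^(−0) + e^(−1.7483) + e^(−4.1251) = 1.0000 + 0.17407 + 0.016162 = 1.1902.

Z = 1.19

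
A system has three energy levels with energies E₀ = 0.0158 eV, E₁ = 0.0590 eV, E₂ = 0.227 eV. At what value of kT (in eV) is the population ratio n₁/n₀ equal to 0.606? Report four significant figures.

n₁/n₀ = exp[−(E₁−E₀)/kT] = 0.606.
⇒ (E₁−E₀)/kT = ln(1/0.606) = ln(1.65017) = 0.500878.
kT = 0.0432 eV / 0.500878 = 0.08625 eV.

0.08625 eV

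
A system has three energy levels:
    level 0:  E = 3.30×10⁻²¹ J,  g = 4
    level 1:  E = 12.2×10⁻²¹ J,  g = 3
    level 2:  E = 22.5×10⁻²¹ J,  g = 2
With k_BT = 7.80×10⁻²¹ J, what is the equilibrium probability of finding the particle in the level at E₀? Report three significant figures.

Eᵢ/kT = 0.42308, 1.5641, 2.8846.
Z = Σ gᵢe^(−Eᵢ/kT) = 4·e^(−0.42308) + 3·e^(−1.5641) + 2·e^(−2.8846) = 2.6201 + 0.62783 + 0.11175 = 3.3597.
P₀ = g₀ e^(−E₀/kT) / Z = 2.6201/3.3597 = 0.780.

0.780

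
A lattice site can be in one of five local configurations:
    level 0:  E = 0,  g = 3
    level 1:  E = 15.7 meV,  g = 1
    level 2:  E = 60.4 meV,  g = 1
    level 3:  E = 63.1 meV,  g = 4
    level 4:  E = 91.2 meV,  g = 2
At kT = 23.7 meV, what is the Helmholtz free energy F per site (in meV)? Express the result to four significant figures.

Eᵢ/kT = 0, 0.662447, 2.54852, 2.66245, 3.84810.
Z = Σ gᵢe^(−Eᵢ/kT) = 3·e^(−0) + 1·e^(−0.662447) + 1·e^(−2.54852) + 4·e^(−2.66245) + 2·e^(−3.84810) = 3.00000 + 0.515588 + 0.0781973 + 0.279108 + 0.0426404 = 3.91553.
F = −kT ln Z = −23.7 × ln(3.91553) = −23.7 × 1.36495 = -32.35 meV.

-32.35 meV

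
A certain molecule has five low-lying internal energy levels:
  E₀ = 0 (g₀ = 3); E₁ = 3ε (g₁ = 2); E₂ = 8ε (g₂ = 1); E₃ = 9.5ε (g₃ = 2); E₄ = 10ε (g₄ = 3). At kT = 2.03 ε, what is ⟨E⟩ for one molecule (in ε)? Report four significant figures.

Eᵢ/kT = 0, 1.47783, 3.94089, 4.67980, 4.92611.
Z = Σ gᵢe^(−Eᵢ/kT) = 3·e^(−0) + 2·e^(−1.47783) + 1·e^(−3.94089) + 2·e^(−4.67980) + 3·e^(−4.92611) = 3.00000 + 0.456264 + 0.0194309 + 0.0185617 + 0.0217640 = 3.51602.
⟨E⟩ = Σ Eᵢ gᵢe^(−Eᵢ/kT) / Z = (0·3.00000 + 3·0.456264 + 8·0.0194309 + 9.5·0.0185617 + 10·0.0217640) / 3.51602 = 0.5456 ε.

0.5456 ε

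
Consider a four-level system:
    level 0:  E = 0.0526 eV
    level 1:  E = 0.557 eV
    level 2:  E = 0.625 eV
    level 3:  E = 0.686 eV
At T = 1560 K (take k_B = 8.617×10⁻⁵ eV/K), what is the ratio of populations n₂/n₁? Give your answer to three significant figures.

k_BT = 8.617×10⁻⁵ × 1560 K = 0.13443 eV.
n₂/n₁ = exp[−(E₂−E₁)/kT] = exp(−(0.068 eV)/(0.13443 eV)) = exp(-0.50584) = 0.603.

0.603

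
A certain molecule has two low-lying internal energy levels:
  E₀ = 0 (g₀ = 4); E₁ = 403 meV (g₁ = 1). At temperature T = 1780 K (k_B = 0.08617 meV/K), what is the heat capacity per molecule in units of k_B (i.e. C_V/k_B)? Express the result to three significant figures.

0.120

k_BT = 0.08617 × 1780 K = 153.38 meV.
Eᵢ/kT = 0, 2.6275.
Z = Σ gᵢe^(−Eᵢ/kT) = 4·e^(−0) + 1·e^(−2.6275) = 4.0000 + 0.072259 = 4.0723.
⟨E⟩ = 7.1508 meV, ⟨E²⟩ = 2881.8 meV².
C_V/k_B = (⟨E²⟩ − ⟨E⟩²)/(kT)² = (2881.8 − 51.134)/23525 = 0.120.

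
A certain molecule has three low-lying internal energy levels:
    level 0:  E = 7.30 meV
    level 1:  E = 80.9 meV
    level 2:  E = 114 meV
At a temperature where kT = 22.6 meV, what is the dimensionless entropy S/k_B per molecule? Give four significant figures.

Eᵢ/kT = 0.323009, 3.57965, 5.04425.
Z = Σ e^(−Eᵢ/kT) = e^(−0.323009) + e^(−3.57965) + e^(−5.04425) = 0.723967 + 0.0278855 + 0.00644629 = 0.758299.
⟨E⟩ = Σ EᵢPᵢ = 10.9136 meV.
S/k_B = ln Z + ⟨E⟩/kT = ln(0.758299) + 10.9136/22.6 = -0.276678 + 0.482903 = 0.2062.

0.2062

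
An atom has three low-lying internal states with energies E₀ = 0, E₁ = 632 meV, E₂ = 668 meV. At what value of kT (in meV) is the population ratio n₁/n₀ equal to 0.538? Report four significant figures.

n₁/n₀ = exp[−(E₁−E₀)/kT] = 0.538.
⇒ (E₁−E₀)/kT = ln(1/0.538) = ln(1.85874) = 0.619899.
kT = 632 meV / 0.619899 = 1020 meV.

1020 meV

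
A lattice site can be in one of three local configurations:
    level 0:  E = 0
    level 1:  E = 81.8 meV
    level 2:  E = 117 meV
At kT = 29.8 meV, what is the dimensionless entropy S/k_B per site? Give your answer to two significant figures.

Eᵢ/kT = 0, 2.745, 3.926.
Z = Σ e^(−Eᵢ/kT) = e^(−0) + e^(−2.745) + e^(−3.926) = 1.000 + 0.06425 + 0.01972 = 1.084.
⟨E⟩ = Σ EᵢPᵢ = 6.977 meV.
S/k_B = ln Z + ⟨E⟩/kT = ln(1.084) + 6.977/29.8 = 0.08066 + 0.2341 = 0.31.

0.31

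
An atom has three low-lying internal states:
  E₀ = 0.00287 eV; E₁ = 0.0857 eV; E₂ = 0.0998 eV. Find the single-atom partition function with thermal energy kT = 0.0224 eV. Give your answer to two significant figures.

Z = 0.91

Eᵢ/kT = 0.1281, 3.826, 4.455.
Z = Σ e^(−Eᵢ/kT) = e^(−0.1281) + e^(−3.826) + e^(−4.455) = 0.8798 + 0.02180 + 0.01162 = 0.9132.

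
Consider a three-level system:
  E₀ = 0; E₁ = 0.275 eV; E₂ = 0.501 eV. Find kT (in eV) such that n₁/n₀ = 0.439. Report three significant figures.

n₁/n₀ = exp[−(E₁−E₀)/kT] = 0.439.
⇒ (E₁−E₀)/kT = ln(1/0.439) = ln(2.2779) = 0.82325.
kT = 0.275 eV / 0.82325 = 0.334 eV.

0.334 eV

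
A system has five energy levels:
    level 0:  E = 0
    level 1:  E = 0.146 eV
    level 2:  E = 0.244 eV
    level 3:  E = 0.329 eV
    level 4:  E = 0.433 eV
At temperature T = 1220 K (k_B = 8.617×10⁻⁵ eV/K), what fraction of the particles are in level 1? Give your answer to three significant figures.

0.177

k_BT = 8.617×10⁻⁵ × 1220 K = 0.10513 eV.
Eᵢ/kT = 0, 1.3888, 2.3209, 3.1295, 4.1187.
Z = Σ e^(−Eᵢ/kT) = e^(−0) + e^(−1.3888) + e^(−2.3209) + e^(−3.1295) + e^(−4.1187) = 1.0000 + 0.24937 + 0.098185 + 0.043740 + 0.016266 = 1.4076.
P₁ = e^(−E₁/kT) / Z = 0.24937/1.4076 = 0.177.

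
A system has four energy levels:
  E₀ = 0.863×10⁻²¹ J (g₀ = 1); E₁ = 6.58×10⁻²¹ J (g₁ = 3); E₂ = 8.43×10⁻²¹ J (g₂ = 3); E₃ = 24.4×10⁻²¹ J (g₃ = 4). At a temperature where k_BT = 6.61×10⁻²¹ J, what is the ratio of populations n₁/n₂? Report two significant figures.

n₁/n₂ = (g₁/g₂) exp[−(E₁−E₂)/kT] = (3/3) × exp(−(-1.85 ×10⁻²¹ J)/(6.61 ×10⁻²¹ J)) = (3/3) × exp(0.2799) = 1.3.

1.3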